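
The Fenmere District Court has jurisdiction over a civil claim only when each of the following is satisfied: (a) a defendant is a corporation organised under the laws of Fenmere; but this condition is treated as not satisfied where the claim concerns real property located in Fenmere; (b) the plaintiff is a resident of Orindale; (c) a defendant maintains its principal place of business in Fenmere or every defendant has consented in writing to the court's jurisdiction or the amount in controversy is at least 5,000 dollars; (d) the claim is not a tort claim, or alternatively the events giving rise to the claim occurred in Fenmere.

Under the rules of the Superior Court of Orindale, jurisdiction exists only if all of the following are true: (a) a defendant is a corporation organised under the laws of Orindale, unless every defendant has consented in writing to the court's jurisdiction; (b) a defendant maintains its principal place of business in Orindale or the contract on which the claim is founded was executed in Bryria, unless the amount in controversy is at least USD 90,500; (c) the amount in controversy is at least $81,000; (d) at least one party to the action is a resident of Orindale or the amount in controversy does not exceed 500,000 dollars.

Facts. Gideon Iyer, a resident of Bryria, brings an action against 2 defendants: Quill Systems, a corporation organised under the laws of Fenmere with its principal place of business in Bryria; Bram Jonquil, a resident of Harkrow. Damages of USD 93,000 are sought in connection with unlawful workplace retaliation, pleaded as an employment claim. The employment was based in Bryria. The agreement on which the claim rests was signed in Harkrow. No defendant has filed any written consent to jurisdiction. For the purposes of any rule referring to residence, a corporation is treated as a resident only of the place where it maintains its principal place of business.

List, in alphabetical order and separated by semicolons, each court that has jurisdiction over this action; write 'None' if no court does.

The Fenmere District Court:
  (a) Quill Systems is organised under the laws of Fenmere. The exception is not triggered, since the claim does not concern real property. Satisfied.
  (b) The plaintiff resides in Bryria, not Orindale. Not met.
  (c) The amount in controversy is 93,000 dollars, which meets the USD 5,000 floor, so this disjunct is met. Met.
  (d) The claim is an employment claim, not a tort claim, so this disjunct is met. Condition met.
  → No jurisdiction.
The Superior Court of Orindale:
  (a) The corporate defendant(s) are organised in Fenmere, not Orindale. And no such written consent has been filed, so the proviso does not save it. Not satisfied.
  (b) The corporate defendant(s) have their principal place of business in Bryria, not Orindale; the contract was executed in Harkrow, not Bryria — no alternative holds. But the amount in controversy is 93,000 dollars, which meets the $90,500 floor, and the 'unless' clause therefore excuses the requirement. Condition met.
  (c) The amount in controversy is 93,000 dollars, which meets the $81,000 floor. Satisfied.
  (d) The amount in controversy is $93,000, within the USD 500,000 ceiling, so one alternative holds. Satisfied.
  → At least one condition fails; no jurisdiction.

None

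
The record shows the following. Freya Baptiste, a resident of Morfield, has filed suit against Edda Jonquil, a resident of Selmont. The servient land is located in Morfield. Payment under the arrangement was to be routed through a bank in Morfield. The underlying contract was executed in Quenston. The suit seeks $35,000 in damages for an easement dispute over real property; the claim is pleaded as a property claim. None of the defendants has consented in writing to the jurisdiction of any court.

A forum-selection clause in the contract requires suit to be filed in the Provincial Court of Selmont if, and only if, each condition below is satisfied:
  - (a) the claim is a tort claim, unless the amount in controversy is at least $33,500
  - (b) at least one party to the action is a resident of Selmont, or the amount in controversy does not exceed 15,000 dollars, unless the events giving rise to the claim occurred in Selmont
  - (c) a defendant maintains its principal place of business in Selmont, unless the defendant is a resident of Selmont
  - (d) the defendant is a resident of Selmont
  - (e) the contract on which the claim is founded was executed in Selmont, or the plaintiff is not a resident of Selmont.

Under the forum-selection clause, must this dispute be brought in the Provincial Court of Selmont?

Yes

The Provincial Court of Selmont:
  (a) The claim is a property claim, not a tort claim. The proviso rescues it, though: the amount in controversy is 35,000 dollars, which meets the 33,500 dollars floor. Condition met.
  (b) Edda Jonquil resides in Selmont, so one alternative holds. Condition met.
  (c) No defendant is a corporation. However, the defendant resides in Selmont, so the 'unless' proviso supplies this condition. Satisfied.
  (d) The defendant resides in Selmont. Met.
  (e) The plaintiff resides in Morfield, which is not Selmont, which satisfies one of the alternatives. Met.
  → The clause applies.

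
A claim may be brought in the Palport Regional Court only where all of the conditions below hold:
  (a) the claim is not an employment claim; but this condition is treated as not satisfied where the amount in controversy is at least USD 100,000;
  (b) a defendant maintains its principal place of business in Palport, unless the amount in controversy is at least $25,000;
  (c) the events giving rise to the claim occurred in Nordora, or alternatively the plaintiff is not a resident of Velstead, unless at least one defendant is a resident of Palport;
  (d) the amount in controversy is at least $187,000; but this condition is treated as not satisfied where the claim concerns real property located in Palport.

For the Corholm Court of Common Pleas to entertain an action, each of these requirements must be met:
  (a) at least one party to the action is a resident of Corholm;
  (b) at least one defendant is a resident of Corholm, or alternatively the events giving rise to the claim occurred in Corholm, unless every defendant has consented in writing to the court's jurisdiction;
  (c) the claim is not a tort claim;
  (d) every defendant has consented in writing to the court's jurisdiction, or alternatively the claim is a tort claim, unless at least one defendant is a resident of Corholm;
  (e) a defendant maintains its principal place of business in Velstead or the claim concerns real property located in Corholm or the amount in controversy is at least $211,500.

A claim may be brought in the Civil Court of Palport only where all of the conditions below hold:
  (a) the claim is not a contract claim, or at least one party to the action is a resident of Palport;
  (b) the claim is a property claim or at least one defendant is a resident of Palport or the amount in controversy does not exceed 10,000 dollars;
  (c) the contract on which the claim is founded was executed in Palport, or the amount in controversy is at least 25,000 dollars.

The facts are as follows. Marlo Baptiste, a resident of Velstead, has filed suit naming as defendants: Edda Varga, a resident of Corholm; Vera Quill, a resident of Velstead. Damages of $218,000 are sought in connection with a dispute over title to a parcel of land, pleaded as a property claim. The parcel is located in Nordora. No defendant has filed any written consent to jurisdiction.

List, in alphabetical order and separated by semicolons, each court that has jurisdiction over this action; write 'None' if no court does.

the Civil Court of Palport; the Corholm Court of Common Pleas

The Palport Regional Court:
  (a) The claim is a property claim, not an employment claim. But the amount in controversy is USD 218,000, which meets the USD 100,000 floor, triggering the carve-out and defeating this condition. Condition not met.
  (b) No defendant is a corporation. The proviso rescues it, though: the amount in controversy is USD 218,000, which meets the USD 25,000 floor. Satisfied.
  (c) The operative events occurred in Nordora, which satisfies one of the alternatives. Satisfied.
  (d) The amount in controversy is 218,000 dollars, which meets the 187,000 dollars floor. The exception is not triggered, since the property lies in Nordora, not Palport. Condition met.
  → Not every requirement is met — no jurisdiction.
The Corholm Court of Common Pleas:
  (a) Edda Varga resides in Corholm. Condition met.
  (b) Edda Varga resides in Corholm, so one alternative holds. Met.
  (c) The claim is a property claim, not a tort claim. Satisfied.
  (d) No such written consent has been filed; the claim is a property claim, not a tort claim — none of the alternatives is met. However, Edda Varga resides in Corholm, so the 'unless' proviso supplies this condition. Satisfied.
  (e) The amount in controversy is USD 218,000, which meets the 211,500 dollars floor, so one alternative holds. Met.
  → Every requirement is satisfied — jurisdiction.
The Civil Court of Palport:
  (a) The claim is a property claim, not a contract claim, so one alternative holds. Condition met.
  (b) The claim is a property claim, which satisfies one of the alternatives. Satisfied.
  (c) The amount in controversy is 218,000 dollars, which meets the USD 25,000 floor — that alternative is enough. Met.
  → Jurisdiction lies.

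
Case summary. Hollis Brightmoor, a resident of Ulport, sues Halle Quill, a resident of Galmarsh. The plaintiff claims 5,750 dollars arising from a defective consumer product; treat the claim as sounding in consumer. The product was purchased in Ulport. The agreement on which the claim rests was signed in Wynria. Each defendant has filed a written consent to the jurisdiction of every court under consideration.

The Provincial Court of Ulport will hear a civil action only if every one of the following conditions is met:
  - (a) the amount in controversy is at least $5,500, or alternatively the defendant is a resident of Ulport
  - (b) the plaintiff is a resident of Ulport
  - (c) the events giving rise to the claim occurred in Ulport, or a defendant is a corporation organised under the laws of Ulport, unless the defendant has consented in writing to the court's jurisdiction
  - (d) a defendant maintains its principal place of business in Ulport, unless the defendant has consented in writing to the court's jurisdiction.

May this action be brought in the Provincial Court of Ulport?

The Provincial Court of Ulport:
  (a) The amount in controversy is USD 5,750, which meets the $5,500 floor, so this disjunct is met. Condition met.
  (b) The plaintiff resides in Ulport. Condition met.
  (c) The operative events occurred in Ulport — that alternative is enough. Met.
  (d) No defendant is a corporation. The proviso rescues it, though: every defendant has filed written consent. Condition met.
  → Every requirement is satisfied — jurisdiction.

Yes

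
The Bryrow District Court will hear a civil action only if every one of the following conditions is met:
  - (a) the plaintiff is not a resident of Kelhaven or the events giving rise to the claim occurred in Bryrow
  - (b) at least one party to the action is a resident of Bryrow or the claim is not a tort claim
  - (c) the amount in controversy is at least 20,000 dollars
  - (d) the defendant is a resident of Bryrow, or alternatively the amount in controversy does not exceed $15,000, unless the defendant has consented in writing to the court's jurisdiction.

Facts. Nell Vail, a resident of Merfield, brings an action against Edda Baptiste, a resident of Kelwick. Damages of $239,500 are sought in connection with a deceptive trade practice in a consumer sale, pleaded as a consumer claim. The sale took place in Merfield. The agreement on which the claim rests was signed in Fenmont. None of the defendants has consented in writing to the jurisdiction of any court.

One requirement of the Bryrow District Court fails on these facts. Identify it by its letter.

The Bryrow District Court:
  (a) The plaintiff resides in Merfield, which is not Kelhaven, which satisfies one of the alternatives. Satisfied.
  (b) The claim is a consumer claim, not a tort claim, so one alternative holds. Satisfied.
  (c) The amount in controversy is 239,500 dollars, which meets the $20,000 floor. Satisfied.
  (d) The defendant resides in Kelwick, not Bryrow; the amount in controversy is USD 239,500, above the 15,000 dollars ceiling — every alternative fails. Nor does the 'unless' clause help: no such written consent has been filed. Condition not met.
Only condition (d) fails.

(d)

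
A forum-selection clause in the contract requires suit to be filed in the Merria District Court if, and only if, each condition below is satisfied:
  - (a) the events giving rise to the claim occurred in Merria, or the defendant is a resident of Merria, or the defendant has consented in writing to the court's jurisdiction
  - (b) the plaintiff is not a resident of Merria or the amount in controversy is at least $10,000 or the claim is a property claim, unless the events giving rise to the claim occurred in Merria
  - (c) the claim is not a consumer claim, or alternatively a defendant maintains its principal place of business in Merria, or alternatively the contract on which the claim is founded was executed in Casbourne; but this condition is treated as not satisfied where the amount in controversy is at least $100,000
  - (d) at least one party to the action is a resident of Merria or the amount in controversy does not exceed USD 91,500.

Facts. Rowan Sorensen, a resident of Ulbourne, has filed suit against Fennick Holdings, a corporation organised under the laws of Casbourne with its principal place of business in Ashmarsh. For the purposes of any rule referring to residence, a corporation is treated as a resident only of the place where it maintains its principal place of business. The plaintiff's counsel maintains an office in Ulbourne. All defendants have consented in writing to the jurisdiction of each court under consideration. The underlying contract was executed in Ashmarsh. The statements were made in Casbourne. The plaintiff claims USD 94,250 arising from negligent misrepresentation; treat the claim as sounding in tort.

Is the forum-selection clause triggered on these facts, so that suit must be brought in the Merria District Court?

The Merria District Court:
  (a) Every defendant has filed written consent, so one alternative holds. Satisfied.
  (b) The plaintiff resides in Ulbourne, which is not Merria, which satisfies one of the alternatives. Met.
  (c) The claim is a tort claim, not a consumer claim, which satisfies one of the alternatives. The carve-out does not apply: the amount in controversy is $94,250, below the $100,000 floor. Met.
  (d) No party resides in Merria; the amount in controversy is USD 94,250, above the $91,500 ceiling — none of the alternatives is met. Not satisfied.
  → The clause does not apply.

No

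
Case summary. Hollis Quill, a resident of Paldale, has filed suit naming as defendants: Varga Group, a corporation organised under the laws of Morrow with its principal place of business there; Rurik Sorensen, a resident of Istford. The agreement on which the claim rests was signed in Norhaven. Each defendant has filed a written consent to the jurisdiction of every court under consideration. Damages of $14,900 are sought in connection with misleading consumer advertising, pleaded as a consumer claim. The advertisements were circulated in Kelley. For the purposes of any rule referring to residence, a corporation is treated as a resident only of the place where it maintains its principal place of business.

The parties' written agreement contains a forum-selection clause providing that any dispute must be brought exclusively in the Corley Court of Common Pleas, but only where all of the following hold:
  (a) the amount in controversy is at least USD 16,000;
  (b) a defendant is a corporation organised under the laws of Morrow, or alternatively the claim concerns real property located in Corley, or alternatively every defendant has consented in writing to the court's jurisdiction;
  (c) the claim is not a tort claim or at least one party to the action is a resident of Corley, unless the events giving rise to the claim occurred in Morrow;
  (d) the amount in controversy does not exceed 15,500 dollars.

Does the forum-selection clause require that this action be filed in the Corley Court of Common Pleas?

No

The Corley Court of Common Pleas:
  (a) The amount in controversy is $14,900, below the 16,000 dollars floor. Not met.
  (b) Varga Group is organised under the laws of Morrow, so this disjunct is met. Met.
  (c) The claim is a consumer claim, not a tort claim — that alternative is enough. Satisfied.
  (d) The amount in controversy is $14,900, within the $15,500 ceiling. Condition met.
  → Forum clause is not triggered.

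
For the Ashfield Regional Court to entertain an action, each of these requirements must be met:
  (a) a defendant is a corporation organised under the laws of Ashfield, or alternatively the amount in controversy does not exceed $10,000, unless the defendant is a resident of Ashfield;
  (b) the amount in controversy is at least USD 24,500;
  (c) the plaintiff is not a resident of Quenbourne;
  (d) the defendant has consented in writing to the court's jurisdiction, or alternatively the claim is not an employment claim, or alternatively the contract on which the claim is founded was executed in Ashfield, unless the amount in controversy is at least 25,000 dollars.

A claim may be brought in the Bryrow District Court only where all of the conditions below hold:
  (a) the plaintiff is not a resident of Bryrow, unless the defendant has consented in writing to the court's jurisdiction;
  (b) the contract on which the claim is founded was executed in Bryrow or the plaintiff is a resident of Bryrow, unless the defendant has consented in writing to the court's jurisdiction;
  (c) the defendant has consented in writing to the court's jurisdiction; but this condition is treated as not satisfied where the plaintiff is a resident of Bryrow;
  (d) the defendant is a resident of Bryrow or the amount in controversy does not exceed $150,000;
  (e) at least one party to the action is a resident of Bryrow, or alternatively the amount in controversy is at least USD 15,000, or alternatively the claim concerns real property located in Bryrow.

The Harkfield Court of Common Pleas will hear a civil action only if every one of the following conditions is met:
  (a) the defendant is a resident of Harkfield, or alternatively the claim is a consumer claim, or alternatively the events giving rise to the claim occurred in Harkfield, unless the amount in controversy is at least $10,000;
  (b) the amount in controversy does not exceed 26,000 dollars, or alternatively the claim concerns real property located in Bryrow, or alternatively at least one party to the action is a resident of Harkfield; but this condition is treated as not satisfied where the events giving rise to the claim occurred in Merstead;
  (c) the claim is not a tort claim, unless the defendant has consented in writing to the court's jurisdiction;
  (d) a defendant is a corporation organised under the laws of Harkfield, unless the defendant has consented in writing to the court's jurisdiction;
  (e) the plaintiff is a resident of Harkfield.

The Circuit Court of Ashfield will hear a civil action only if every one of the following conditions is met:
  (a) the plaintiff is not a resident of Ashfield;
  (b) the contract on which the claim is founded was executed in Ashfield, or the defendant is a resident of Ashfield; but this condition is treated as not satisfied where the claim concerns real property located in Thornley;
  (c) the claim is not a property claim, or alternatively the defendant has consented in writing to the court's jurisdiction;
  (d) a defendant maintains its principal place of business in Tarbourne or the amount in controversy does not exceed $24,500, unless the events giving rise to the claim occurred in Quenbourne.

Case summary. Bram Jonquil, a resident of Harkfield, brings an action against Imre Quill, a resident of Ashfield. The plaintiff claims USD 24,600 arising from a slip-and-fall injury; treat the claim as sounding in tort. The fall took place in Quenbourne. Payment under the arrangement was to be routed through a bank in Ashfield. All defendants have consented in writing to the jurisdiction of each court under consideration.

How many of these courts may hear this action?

4

The Ashfield Regional Court:
  (a) No defendant is a corporation; the amount in controversy is $24,600, above the $10,000 ceiling — no alternative holds. But the defendant resides in Ashfield, and the 'unless' clause therefore excuses the requirement. Met.
  (b) The amount in controversy is USD 24,600, which meets the $24,500 floor. Condition met.
  (c) The plaintiff resides in Harkfield, which is not Quenbourne. Condition met.
  (d) Every defendant has filed written consent, so one alternative holds. Condition met.
  → The court has jurisdiction.
The Bryrow District Court:
  (a) The plaintiff resides in Harkfield, which is not Bryrow. Met.
  (b) No contract (and hence no place of execution) is alleged; the plaintiff resides in Harkfield, not Bryrow — no alternative holds. But every defendant has filed written consent, and the 'unless' clause therefore excuses the requirement. Condition met.
  (c) Every defendant has filed written consent. The carve-out does not apply: the plaintiff resides in Harkfield, not Bryrow. Satisfied.
  (d) The amount in controversy is USD 24,600, within the $150,000 ceiling, which satisfies one of the alternatives. Satisfied.
  (e) The amount in controversy is 24,600 dollars, which meets the USD 15,000 floor — that alternative is enough. Condition met.
  → Every requirement is satisfied — jurisdiction.
The Harkfield Court of Common Pleas:
  (a) The defendant resides in Ashfield, not Harkfield; the claim is a tort claim, not a consumer claim; the operative events occurred in Quenbourne, not Harkfield — none of the alternatives is met. The proviso rescues it, though: the amount in controversy is USD 24,600, which meets the $10,000 floor. Met.
  (b) The amount in controversy is USD 24,600, within the USD 26,000 ceiling, so this disjunct is met. The carve-out does not apply: the operative events occurred in Quenbourne, not Merstead. Condition met.
  (c) The claim is a tort claim. The proviso rescues it, though: every defendant has filed written consent. Condition met.
  (d) No defendant is a corporation. The proviso rescues it, though: every defendant has filed written consent. Condition met.
  (e) The plaintiff resides in Harkfield. Met.
  → Every requirement is satisfied — jurisdiction.
The Circuit Court of Ashfield:
  (a) The plaintiff resides in Harkfield, which is not Ashfield. Satisfied.
  (b) The defendant resides in Ashfield, so one alternative holds. The carve-out does not apply: the claim does not concern real property. Satisfied.
  (c) The claim is a tort claim, not a property claim — that alternative is enough. Satisfied.
  (d) No defendant is a corporation; the amount in controversy is 24,600 dollars, above the USD 24,500 ceiling — no alternative holds. But the operative events occurred in Quenbourne, and the 'unless' clause therefore excuses the requirement. Met.
  → Every requirement is satisfied — jurisdiction.
Courts with jurisdiction: the Ashfield Regional Court, the Bryrow District Court, the Harkfield Court of Common Pleas, the Circuit Court of Ashfield — 4 in total.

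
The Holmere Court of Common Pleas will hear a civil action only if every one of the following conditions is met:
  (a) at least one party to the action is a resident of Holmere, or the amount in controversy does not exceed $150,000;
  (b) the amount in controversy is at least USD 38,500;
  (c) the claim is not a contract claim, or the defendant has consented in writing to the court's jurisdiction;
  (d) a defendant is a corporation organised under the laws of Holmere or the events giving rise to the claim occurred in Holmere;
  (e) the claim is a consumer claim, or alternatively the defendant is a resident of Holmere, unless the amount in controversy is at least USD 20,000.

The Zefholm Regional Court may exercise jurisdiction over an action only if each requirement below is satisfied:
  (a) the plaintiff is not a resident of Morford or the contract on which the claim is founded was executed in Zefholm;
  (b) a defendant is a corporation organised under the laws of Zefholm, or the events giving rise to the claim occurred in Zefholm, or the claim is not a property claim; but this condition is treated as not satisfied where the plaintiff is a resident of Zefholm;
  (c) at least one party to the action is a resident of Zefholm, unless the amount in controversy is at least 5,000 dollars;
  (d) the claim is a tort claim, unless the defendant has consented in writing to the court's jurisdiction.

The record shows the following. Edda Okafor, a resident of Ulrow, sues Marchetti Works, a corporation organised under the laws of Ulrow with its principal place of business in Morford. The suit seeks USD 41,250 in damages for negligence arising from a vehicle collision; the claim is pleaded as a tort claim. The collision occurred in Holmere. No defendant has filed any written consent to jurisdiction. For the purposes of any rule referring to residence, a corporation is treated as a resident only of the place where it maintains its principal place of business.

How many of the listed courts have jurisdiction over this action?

The Holmere Court of Common Pleas:
  (a) The amount in controversy is USD 41,250, within the USD 150,000 ceiling, so one alternative holds. Satisfied.
  (b) The amount in controversy is 41,250 dollars, which meets the USD 38,500 floor. Condition met.
  (c) The claim is a tort claim, not a contract claim, so this disjunct is met. Satisfied.
  (d) The operative events occurred in Holmere, which satisfies one of the alternatives. Satisfied.
  (e) The claim is a tort claim, not a consumer claim; the defendant resides in Morford, not Holmere — no alternative holds. The proviso rescues it, though: the amount in controversy is USD 41,250, which meets the 20,000 dollars floor. Satisfied.
  → The court has jurisdiction.
The Zefholm Regional Court:
  (a) The plaintiff resides in Ulrow, which is not Morford — that alternative is enough. Met.
  (b) The claim is a tort claim, not a property claim, so this disjunct is met. The carve-out does not apply: the plaintiff resides in Ulrow, not Zefholm. Met.
  (c) No party resides in Zefholm. However, the amount in controversy is USD 41,250, which meets the 5,000 dollars floor, so the 'unless' proviso supplies this condition. Condition met.
  (d) The claim is a tort claim. Satisfied.
  → Every requirement is satisfied — jurisdiction.
Courts with jurisdiction: the Holmere Court of Common Pleas, the Zefholm Regional Court — 2 in total.

2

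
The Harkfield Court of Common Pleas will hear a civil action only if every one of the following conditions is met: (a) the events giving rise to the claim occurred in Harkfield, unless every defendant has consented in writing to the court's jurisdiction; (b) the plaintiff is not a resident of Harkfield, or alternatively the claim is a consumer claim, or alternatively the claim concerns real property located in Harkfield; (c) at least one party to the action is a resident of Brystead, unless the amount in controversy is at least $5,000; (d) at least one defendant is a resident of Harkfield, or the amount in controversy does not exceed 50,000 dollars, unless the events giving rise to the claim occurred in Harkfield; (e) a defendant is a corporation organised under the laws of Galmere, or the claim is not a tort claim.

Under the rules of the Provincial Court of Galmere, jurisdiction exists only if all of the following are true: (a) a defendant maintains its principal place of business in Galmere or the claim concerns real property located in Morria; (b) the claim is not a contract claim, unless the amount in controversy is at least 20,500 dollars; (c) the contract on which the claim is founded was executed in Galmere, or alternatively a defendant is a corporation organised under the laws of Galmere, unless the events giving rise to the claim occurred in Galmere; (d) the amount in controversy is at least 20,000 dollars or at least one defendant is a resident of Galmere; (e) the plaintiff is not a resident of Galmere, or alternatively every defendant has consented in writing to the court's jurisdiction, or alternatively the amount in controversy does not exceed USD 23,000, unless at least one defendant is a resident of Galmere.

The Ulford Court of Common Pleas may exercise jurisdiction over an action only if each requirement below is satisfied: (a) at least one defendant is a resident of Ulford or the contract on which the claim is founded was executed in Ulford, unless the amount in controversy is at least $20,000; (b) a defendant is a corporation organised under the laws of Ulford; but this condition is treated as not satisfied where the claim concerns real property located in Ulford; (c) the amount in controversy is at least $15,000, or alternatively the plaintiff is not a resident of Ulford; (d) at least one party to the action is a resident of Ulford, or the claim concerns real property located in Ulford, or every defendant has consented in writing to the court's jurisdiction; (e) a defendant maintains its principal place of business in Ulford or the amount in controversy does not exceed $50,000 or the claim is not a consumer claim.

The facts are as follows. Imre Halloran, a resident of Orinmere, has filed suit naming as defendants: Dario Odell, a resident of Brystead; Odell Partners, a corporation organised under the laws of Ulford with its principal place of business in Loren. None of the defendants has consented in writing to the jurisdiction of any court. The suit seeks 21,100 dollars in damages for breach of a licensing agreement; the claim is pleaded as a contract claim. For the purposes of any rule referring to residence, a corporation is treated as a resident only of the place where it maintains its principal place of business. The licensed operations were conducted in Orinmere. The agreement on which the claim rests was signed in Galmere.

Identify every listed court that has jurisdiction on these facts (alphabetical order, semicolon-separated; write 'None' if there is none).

The Harkfield Court of Common Pleas:
  (a) The operative events occurred in Orinmere, not Harkfield. And no such written consent has been filed, so the proviso does not save it. Fails.
  (b) The plaintiff resides in Orinmere, which is not Harkfield, so one alternative holds. Satisfied.
  (c) Dario Odell resides in Brystead. Condition met.
  (d) The amount in controversy is $21,100, within the 50,000 dollars ceiling, so this disjunct is met. Met.
  (e) The claim is a contract claim, not a tort claim, which satisfies one of the alternatives. Satisfied.
  → The court lacks jurisdiction.
The Provincial Court of Galmere:
  (a) The corporate defendant(s) have their principal place of business in Loren, not Galmere; the claim does not concern real property — no alternative holds. Not met.
  (b) The claim is a contract claim. The proviso rescues it, though: the amount in controversy is 21,100 dollars, which meets the USD 20,500 floor. Satisfied.
  (c) The contract was executed in Galmere, which satisfies one of the alternatives. Condition met.
  (d) The amount in controversy is USD 21,100, which meets the $20,000 floor, which satisfies one of the alternatives. Met.
  (e) The plaintiff resides in Orinmere, which is not Galmere, which satisfies one of the alternatives. Met.
  → Not every requirement is met — no jurisdiction.
The Ulford Court of Common Pleas:
  (a) No defendant resides in Ulford (they reside in Brystead, Loren); the contract was executed in Galmere, not Ulford — none of the alternatives is met. However, the amount in controversy is $21,100, which meets the $20,000 floor, so the 'unless' proviso supplies this condition. Met.
  (b) Odell Partners is organised under the laws of Ulford. The carve-out does not apply: the claim does not concern real property. Satisfied.
  (c) The amount in controversy is 21,100 dollars, which meets the USD 15,000 floor, so one alternative holds. Met.
  (d) No party resides in Ulford; the claim does not concern real property; no such written consent has been filed — no alternative holds. Condition not met.
  (e) The amount in controversy is $21,100, within the 50,000 dollars ceiling — that alternative is enough. Satisfied.
  → The court lacks jurisdiction.

None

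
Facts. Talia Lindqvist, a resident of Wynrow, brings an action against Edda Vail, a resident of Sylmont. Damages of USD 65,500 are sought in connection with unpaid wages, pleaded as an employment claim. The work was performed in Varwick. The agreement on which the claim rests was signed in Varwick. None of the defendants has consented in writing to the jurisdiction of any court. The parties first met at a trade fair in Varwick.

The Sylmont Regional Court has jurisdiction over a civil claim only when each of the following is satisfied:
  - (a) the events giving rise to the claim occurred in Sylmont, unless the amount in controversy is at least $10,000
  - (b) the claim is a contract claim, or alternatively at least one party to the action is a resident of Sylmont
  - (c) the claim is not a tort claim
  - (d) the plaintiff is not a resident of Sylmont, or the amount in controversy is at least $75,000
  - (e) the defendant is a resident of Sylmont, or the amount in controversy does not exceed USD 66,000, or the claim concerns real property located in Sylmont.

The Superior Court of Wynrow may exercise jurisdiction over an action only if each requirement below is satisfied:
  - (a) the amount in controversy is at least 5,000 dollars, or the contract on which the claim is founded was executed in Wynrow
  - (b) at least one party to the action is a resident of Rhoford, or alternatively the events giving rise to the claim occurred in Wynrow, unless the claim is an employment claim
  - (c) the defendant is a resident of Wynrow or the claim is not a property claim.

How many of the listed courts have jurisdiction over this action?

2

The Sylmont Regional Court:
  (a) The operative events occurred in Varwick, not Sylmont. But the amount in controversy is $65,500, which meets the 10,000 dollars floor, and the 'unless' clause therefore excuses the requirement. Condition met.
  (b) Edda Vail resides in Sylmont, which satisfies one of the alternatives. Condition met.
  (c) The claim is an employment claim, not a tort claim. Condition met.
  (d) The plaintiff resides in Wynrow, which is not Sylmont, so this disjunct is met. Satisfied.
  (e) The defendant resides in Sylmont, which satisfies one of the alternatives. Met.
  → Jurisdiction lies.
The Superior Court of Wynrow:
  (a) The amount in controversy is $65,500, which meets the 5,000 dollars floor, which satisfies one of the alternatives. Satisfied.
  (b) No party resides in Rhoford; the operative events occurred in Varwick, not Wynrow — every alternative fails. However, the claim is an employment claim, so the 'unless' proviso supplies this condition. Satisfied.
  (c) The claim is an employment claim, not a property claim — that alternative is enough. Condition met.
  → Every requirement is satisfied — jurisdiction.
Courts with jurisdiction: the Sylmont Regional Court, the Superior Court of Wynrow — 2 in total.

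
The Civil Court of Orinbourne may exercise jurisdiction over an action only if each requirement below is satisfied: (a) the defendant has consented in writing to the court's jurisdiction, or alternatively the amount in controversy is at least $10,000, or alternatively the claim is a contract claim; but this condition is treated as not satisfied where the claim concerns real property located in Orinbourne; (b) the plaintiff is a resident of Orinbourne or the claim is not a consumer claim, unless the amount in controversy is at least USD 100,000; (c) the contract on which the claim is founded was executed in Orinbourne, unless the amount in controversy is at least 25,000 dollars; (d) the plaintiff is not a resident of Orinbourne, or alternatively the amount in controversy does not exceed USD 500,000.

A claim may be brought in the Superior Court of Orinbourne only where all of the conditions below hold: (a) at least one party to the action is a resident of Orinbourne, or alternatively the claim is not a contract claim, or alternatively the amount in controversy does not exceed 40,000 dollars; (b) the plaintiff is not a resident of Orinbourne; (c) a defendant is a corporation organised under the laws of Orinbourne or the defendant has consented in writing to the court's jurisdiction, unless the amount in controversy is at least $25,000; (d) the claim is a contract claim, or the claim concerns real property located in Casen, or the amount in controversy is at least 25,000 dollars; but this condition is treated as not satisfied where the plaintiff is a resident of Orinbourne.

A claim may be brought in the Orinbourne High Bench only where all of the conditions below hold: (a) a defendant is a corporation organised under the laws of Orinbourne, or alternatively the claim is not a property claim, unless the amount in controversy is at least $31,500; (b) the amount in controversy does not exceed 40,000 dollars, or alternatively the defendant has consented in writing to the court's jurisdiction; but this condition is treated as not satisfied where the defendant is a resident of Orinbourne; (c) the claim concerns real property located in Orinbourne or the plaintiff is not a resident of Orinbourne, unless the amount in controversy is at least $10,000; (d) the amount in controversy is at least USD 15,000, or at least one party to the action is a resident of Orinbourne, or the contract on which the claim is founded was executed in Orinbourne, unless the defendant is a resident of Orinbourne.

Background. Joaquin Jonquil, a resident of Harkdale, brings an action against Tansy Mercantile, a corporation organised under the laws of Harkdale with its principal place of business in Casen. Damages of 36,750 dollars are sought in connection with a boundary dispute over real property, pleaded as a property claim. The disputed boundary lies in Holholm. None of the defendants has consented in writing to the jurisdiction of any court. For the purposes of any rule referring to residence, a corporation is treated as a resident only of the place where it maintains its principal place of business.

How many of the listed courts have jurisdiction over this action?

The Civil Court of Orinbourne:
  (a) The amount in controversy is 36,750 dollars, which meets the $10,000 floor — that alternative is enough. And the carve-out is inapplicable — the property lies in Holholm, not Orinbourne. Met.
  (b) The claim is a property claim, not a consumer claim — that alternative is enough. Condition met.
  (c) No contract (and hence no place of execution) is alleged. But the amount in controversy is $36,750, which meets the USD 25,000 floor, and the 'unless' clause therefore excuses the requirement. Met.
  (d) The plaintiff resides in Harkdale, which is not Orinbourne, which satisfies one of the alternatives. Condition met.
  → The court has jurisdiction.
The Superior Court of Orinbourne:
  (a) The claim is a property claim, not a contract claim — that alternative is enough. Satisfied.
  (b) The plaintiff resides in Harkdale, which is not Orinbourne. Condition met.
  (c) The corporate defendant(s) are organised in Harkdale, not Orinbourne; no such written consent has been filed — no alternative holds. However, the amount in controversy is USD 36,750, which meets the 25,000 dollars floor, so the 'unless' proviso supplies this condition. Met.
  (d) The amount in controversy is $36,750, which meets the USD 25,000 floor, so this disjunct is met. And the carve-out is inapplicable — the plaintiff resides in Harkdale, not Orinbourne. Condition met.
  → Every requirement is satisfied — jurisdiction.
The Orinbourne High Bench:
  (a) The corporate defendant(s) are organised in Harkdale, not Orinbourne; the claim is a property claim — no alternative holds. But the amount in controversy is 36,750 dollars, which meets the 31,500 dollars floor, and the 'unless' clause therefore excuses the requirement. Met.
  (b) The amount in controversy is 36,750 dollars, within the USD 40,000 ceiling, which satisfies one of the alternatives. The carve-out does not apply: the defendant resides in Casen, not Orinbourne. Condition met.
  (c) The plaintiff resides in Harkdale, which is not Orinbourne — that alternative is enough. Met.
  (d) The amount in controversy is $36,750, which meets the $15,000 floor — that alternative is enough. Met.
  → Every requirement is satisfied — jurisdiction.
Courts with jurisdiction: the Civil Court of Orinbourne, the Superior Court of Orinbourne, the Orinbourne High Bench — 3 in total.

3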